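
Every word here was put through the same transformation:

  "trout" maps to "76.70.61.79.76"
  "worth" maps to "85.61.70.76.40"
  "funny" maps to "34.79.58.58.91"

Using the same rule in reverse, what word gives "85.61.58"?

won

t(#20)→76 and r(#18)→70: differences scale by 3, so n = 3·pos + 16. With a=1..z=26, the number is 3·pos + 16.
Undoing it on 85.61.58: 85→(85−16)÷3=23=w, 61→(61−16)÷3=15=o, 58→(58−16)÷3=14=n.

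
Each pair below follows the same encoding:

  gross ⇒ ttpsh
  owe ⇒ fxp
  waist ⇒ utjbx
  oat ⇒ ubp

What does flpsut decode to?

stroke

The output letters match the input read backwards, each shifted +1: gross reversed is ssorg. The word is reversed, then every letter is shifted forward by 1.
Decoding flpsut: shift back: f−1=e, l−1=k, p−1=o, s−1=r, u−1=t, t−1=s → ekorts; then reverse → stroke.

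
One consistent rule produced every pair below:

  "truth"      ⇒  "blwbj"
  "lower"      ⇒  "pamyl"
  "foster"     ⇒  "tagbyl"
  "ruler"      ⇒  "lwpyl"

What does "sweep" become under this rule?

gmyyv

t(19)→b(1) and r(17)→l(11) fit y≡21x+18 (mod 26); the inverse of 21 mod 26 is 5. This is an affine cipher: with a=0,…,z=25, each position x becomes (21x+18) mod 26.
On sweep: s(18)→21·18+18≡6=g; w(22)→21·22+18≡12=m; e(4)→21·4+18≡24=y; e(4)→21·4+18≡24=y; p(15)→21·15+18≡21=v (all mod 26).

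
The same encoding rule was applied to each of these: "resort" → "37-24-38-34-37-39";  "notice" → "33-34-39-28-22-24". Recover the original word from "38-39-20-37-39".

Letters become their 1-based position plus 19 (so a→20, b→21, …).
Reversing it on 38-39-20-37-39: 38→(38−19)÷1=19=s, 39→(39−19)÷1=20=t, 20→(20−19)÷1=1=a, 37→(37−19)÷1=18=r, 39→(39−19)÷1=20=t.

start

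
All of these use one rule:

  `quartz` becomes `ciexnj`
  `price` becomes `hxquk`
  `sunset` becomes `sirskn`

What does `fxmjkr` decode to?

frozen

Each letter's alphabet position (a=0..z=25) is mapped through 21·x+4 mod 26 — an affine cipher.
Reversing it on fxmjkr: f(5)→5·(5−4)≡5=f; x(23)→5·(23−4)≡17=r; m(12)→5·(12−4)≡14=o; j(9)→5·(9−4)≡25=z; k(10)→5·(10−4)≡4=e; r(17)→5·(17−4)≡13=n (all mod 26).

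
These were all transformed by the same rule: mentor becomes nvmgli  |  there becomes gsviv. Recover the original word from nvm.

Each pair mirrors across the alphabet (m↔n, e↔v, n↔m): positions sum to 25. Letters are reflected about the middle of the alphabet (position → 25−position): Atbash.
Decoding nvm: n↔m, v↔e, m↔n.

men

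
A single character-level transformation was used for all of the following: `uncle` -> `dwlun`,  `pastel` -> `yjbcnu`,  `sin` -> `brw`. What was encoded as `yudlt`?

Compare letters: u→d is +9, n→w is +9, c→l is +9 — a constant shift. Every letter moves 9 places later in the alphabet, wrapping around z→a.
Undoing it on yudlt: y−9=p, u−9=l, d−9=u, l−9=c, t−9=k.

pluck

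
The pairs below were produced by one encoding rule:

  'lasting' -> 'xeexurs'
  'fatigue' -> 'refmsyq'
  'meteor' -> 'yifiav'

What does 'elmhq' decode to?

The shifts repeat in a cycle of length 2: positions 0,1,… shift by +12, +4, then the pattern repeats.
Reversing it on elmhq: e−12=s, l−4=h, m−12=a, h−4=d, q−12=e.

shade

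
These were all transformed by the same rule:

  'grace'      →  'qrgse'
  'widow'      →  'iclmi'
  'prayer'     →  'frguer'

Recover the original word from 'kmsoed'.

socket

Each letter's alphabet position (a=0..z=25) is mapped through 19·x+6 mod 26 — an affine cipher.
Undoing it on kmsoed: k(10)→11·(10−6)≡18=s; m(12)→11·(12−6)≡14=o; s(18)→11·(18−6)≡2=c; o(14)→11·(14−6)≡10=k; e(4)→11·(4−6)≡4=e; d(3)→11·(3−6)≡19=t (all mod 26).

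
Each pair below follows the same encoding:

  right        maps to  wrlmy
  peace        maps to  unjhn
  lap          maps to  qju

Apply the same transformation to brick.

The rule splits by letter class: vowels +9, consonants +5.
On brick: b(cons)+5=g, r(cons)+5=w, i(vowel)+9=r, c(cons)+5=h, k(cons)+5=p.

gwrhp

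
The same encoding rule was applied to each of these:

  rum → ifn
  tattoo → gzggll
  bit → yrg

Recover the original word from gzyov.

table

Letters are reflected about the middle of the alphabet (position → 25−position): Atbash.
Reversing it on gzyov: g↔t, z↔a, y↔b, o↔l, v↔e.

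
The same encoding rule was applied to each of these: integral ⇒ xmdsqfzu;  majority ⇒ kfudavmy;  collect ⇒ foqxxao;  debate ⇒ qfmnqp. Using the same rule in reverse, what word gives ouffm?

Read the word backwards and shift each letter +12.
Undoing it on ouffm: shift back: o−12=c, u−12=i, f−12=t, f−12=t, m−12=a → citta; then reverse → attic.

attic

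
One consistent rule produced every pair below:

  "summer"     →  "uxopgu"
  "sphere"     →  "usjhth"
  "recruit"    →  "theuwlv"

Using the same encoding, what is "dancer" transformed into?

The shifts repeat in a cycle of length 2: positions 0,1,… shift by +2, +3, then the pattern repeats.
For dancer: d+2=f, a+3=d, n+2=p, c+3=f, e+2=g, r+3=u.

fdpfgu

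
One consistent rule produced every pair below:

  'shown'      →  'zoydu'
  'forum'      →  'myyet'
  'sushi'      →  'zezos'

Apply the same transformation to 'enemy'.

ouotf

The shift depends on letter class: consonant s→z is +7, but vowel o→y is +10. Vowels shift forward by 10 and consonants shift forward by 7.
Applying it to enemy: e(vowel)+10=o, n(cons)+7=u, e(vowel)+10=o, m(cons)+7=t, y(cons)+7=f.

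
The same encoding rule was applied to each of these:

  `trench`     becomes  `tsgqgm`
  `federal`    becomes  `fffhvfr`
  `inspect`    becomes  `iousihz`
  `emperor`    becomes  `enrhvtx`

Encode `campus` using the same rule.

cbosyx

Letter i (0-indexed) is shifted by i+0, so successive shifts are 0, 1, 2, ….
Applying it to campus: c+0=c, a+1=b, m+2=o, p+3=s, u+4=y, s+5=x.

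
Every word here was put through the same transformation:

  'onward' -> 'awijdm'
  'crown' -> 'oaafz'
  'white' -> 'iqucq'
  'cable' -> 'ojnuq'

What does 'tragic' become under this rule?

fampul

Shifts by position in onward: pos 0: o→a (+12), pos 1: n→w (+9), pos 2: w→i (+12), pos 3: a→j (+9) — repeating every 2. It's a Vigenère-style cipher with numeric key [12,9]: position i shifts by key[i mod 2].
For tragic: t+12=f, r+9=a, a+12=m, g+9=p, i+12=u, c+9=l.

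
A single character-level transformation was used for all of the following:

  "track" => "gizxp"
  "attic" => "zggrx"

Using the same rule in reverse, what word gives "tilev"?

grove

Each letter is replaced by its mirror in the alphabet: a↔z, b↔y, c↔x, and so on (the Atbash cipher).
Reversing it on tilev: t↔g, i↔r, l↔o, e↔v, v↔e.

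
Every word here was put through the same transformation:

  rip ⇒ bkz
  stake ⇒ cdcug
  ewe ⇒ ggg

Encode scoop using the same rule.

cmqqz

The shift depends on letter class: consonant r→b is +10, but vowel i→k is +2. Vowels shift forward by 2 and consonants shift forward by 10.
For scoop: s(cons)+10=c, c(cons)+10=m, o(vowel)+2=q, o(vowel)+2=q, p(cons)+10=z.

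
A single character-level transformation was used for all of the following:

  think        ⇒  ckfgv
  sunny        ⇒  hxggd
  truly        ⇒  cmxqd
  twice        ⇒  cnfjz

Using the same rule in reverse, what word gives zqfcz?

This is an affine cipher: with a=0,…,z=25, each position x becomes (21x+19) mod 26.
Reversing it on zqfcz: z(25)→5·(25−19)≡4=e; q(16)→5·(16−19)≡11=l; f(5)→5·(5−19)≡8=i; c(2)→5·(2−19)≡19=t; z(25)→5·(25−19)≡4=e (all mod 26).

elite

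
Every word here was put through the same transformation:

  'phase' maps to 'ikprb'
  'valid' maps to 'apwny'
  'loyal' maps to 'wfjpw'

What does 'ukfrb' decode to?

those

p(15)→i(8) and h(7)→k(10) fit y≡3x+15 (mod 26); the inverse of 3 mod 26 is 9. This is an affine cipher: with a=0,…,z=25, each position x becomes (3x+15) mod 26.
Undoing it on ukfrb: u(20)→9·(20−15)≡19=t; k(10)→9·(10−15)≡7=h; f(5)→9·(5−15)≡14=o; r(17)→9·(17−15)≡18=s; b(1)→9·(1−15)≡4=e (all mod 26).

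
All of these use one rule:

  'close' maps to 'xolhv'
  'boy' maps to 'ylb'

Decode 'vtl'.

This is the alphabet-reversal cipher (Atbash): a becomes z, b becomes y, etc.
Decoding vtl: v↔e, t↔g, l↔o.

ego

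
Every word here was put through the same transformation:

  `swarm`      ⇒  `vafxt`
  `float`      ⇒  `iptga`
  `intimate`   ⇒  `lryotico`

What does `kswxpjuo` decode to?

horrible

In swarm: s→v is +3, w→a is +4, a→f is +5, r→x is +6 — the shift increases by 1 each position. Letter i (0-indexed) is shifted by i+3, so successive shifts are 3, 4, 5, ….
Decoding kswxpjuo: k−3=h, s−4=o, w−5=r, x−6=r, p−7=i, j−8=b, u−9=l, o−10=e.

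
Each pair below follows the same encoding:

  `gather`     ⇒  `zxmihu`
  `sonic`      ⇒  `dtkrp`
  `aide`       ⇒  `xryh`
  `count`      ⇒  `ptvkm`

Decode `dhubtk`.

g(6)→z(25) and a(0)→x(23) fit y≡9x+23 (mod 26); the inverse of 9 mod 26 is 3. This is an affine cipher: with a=0,…,z=25, each position x becomes (9x+23) mod 26.
Undoing it on dhubtk: d(3)→3·(3−23)≡18=s; h(7)→3·(7−23)≡4=e; u(20)→3·(20−23)≡17=r; b(1)→3·(1−23)≡12=m; t(19)→3·(19−23)≡14=o; k(10)→3·(10−23)≡13=n (all mod 26).

sermon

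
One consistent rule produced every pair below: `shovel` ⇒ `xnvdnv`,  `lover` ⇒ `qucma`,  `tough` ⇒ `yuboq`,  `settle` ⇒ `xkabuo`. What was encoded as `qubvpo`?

lounge

Letter i (0-indexed) is shifted by i+5, so successive shifts are 5, 6, 7, ….
Undoing it on qubvpo: q−5=l, u−6=o, b−7=u, v−8=n, p−9=g, o−10=e.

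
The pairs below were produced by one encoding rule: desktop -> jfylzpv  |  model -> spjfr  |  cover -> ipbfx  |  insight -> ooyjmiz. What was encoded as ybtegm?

The shifts repeat in a cycle of length 2: positions 0,1,… shift by +6, +1, then the pattern repeats.
Undoing it on ybtegm: y−6=s, b−1=a, t−6=n, e−1=d, g−6=a, m−1=l.

sandal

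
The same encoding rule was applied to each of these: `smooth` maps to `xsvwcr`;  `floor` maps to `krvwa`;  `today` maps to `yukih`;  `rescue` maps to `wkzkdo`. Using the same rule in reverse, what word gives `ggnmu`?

bagel

In smooth: s→x is +5, m→s is +6, o→v is +7, o→w is +8 — the shift increases by 1 each position. The shift increases by 1 at each position, starting from +5: 5, 6, 7, ….
Undoing it on ggnmu: g−5=b, g−6=a, n−7=g, m−8=e, u−9=l.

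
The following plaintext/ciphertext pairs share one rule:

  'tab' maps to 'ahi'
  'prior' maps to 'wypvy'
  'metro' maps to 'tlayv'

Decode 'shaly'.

later

It's a constant shift of +7 (ROT7).
Undoing it on shaly: s−7=l, h−7=a, a−7=t, l−7=e, y−7=r.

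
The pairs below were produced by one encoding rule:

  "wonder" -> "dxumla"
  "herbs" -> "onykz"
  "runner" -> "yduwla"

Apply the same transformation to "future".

Shifts by position in wonder: pos 0: w→d (+7), pos 1: o→x (+9), pos 2: n→u (+7), pos 3: d→m (+9) — repeating every 2. It's a Vigenère-style cipher with numeric key [7,9]: position i shifts by key[i mod 2].
For future: f+7=m, u+9=d, t+7=a, u+9=d, r+7=y, e+9=n.

mdadyn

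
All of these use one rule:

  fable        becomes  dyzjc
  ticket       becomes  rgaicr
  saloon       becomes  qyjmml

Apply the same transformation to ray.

pyw

Compare letters: f→d is +24, a→y is +24, b→z is +24 — a constant shift. It's a constant shift of +24 (ROT24).
For ray: r+24=p, a+24=y, y+24=w.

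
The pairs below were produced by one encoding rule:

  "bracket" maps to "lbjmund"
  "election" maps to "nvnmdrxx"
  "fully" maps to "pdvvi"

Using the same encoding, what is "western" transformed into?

The shift depends on letter class: consonant b→l is +10, but vowel a→j is +9. Two shifts are in play — +9 for a/e/i/o/u, +10 for every other letter.
On western: w(cons)+10=g, e(vowel)+9=n, s(cons)+10=c, t(cons)+10=d, e(vowel)+9=n, r(cons)+10=b, n(cons)+10=x.

gncdnbx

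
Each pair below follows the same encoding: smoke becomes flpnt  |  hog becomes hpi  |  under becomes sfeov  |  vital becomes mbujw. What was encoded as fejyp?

oxide

Two steps: reverse the string, then apply a Caesar shift of +1.
Undoing it on fejyp: shift back: f−1=e, e−1=d, j−1=i, y−1=x, p−1=o → edixo; then reverse → oxide.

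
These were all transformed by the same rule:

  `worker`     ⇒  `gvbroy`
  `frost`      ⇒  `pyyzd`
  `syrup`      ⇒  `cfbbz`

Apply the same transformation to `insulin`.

Shifts by position in worker: pos 0: w→g (+10), pos 1: o→v (+7), pos 2: r→b (+10), pos 3: k→r (+7) — repeating every 2. A repeating key of period 2 is used — shifts +10, +7 over and over.
Applying it to insulin: i+10=s, n+7=u, s+10=c, u+7=b, l+10=v, i+7=p, n+10=x.

sucbvpx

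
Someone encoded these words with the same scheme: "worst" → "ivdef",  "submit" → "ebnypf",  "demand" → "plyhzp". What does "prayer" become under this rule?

bdhkld

The shift depends on letter class: consonant w→i is +12, but vowel o→v is +7. Vowels shift forward by 7 and consonants shift forward by 12.
On prayer: p(cons)+12=b, r(cons)+12=d, a(vowel)+7=h, y(cons)+12=k, e(vowel)+7=l, r(cons)+12=d.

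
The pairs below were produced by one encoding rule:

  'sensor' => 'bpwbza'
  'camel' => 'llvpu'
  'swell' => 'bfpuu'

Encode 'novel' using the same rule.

wzepu

The rule splits by letter class: vowels +11, consonants +9.
On novel: n(cons)+9=w, o(vowel)+11=z, v(cons)+9=e, e(vowel)+11=p, l(cons)+9=u.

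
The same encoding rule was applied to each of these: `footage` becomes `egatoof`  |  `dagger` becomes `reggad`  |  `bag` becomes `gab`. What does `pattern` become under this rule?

nrettap

The output letters match the input read backwards: footage reversed is egatoof. The word is simply reversed.
On pattern: reverse → nrettap.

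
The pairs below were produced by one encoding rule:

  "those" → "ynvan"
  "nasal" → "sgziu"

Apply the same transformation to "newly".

The shift increases by 1 at each position, starting from +5: 5, 6, 7, ….
On newly: n+5=s, e+6=k, w+7=d, l+8=t, y+9=h.

skdth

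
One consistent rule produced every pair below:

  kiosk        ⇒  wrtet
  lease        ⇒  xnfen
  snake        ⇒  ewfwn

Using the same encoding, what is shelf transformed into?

Shifts by position in kiosk: pos 0: k→w (+12), pos 1: i→r (+9), pos 2: o→t (+5), pos 3: s→e (+12), pos 4: k→t (+9) — repeating every 3. A repeating key of period 3 is used — shifts +12, +9, +5 over and over.
On shelf: s+12=e, h+9=q, e+5=j, l+12=x, f+9=o.

eqjxo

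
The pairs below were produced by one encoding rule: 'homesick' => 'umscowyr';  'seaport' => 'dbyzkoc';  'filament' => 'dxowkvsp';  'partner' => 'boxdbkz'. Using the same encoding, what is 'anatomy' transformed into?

Read the word backwards and shift each letter +10.
For anatomy: reverse → ymotana; then shift: y+10=i, m+10=w, o+10=y, t+10=d, a+10=k, n+10=x, a+10=k.

iwydkxk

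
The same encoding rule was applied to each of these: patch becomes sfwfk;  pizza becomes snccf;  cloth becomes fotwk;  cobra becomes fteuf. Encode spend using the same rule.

vsjqg

The shift depends on letter class: consonant p→s is +3, but vowel a→f is +5. The rule splits by letter class: vowels +5, consonants +3.
Applying it to spend: s(cons)+3=v, p(cons)+3=s, e(vowel)+5=j, n(cons)+3=q, d(cons)+3=g.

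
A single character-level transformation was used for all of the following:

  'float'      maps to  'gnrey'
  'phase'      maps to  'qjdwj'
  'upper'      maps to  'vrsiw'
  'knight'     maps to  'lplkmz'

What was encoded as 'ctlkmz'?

bright

Each letter shifts forward by (position + 1), i.e. 1, 2, 3, … — the shift grows by one for each successive letter.
Undoing it on ctlkmz: c−1=b, t−2=r, l−3=i, k−4=g, m−5=h, z−6=t.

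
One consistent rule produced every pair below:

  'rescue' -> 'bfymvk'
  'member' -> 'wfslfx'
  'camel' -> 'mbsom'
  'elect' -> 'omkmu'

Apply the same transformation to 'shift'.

Shifts by position in rescue: pos 0: r→b (+10), pos 1: e→f (+1), pos 2: s→y (+6), pos 3: c→m (+10), pos 4: u→v (+1), pos 5: e→k (+6) — repeating every 3. A repeating key of period 3 is used — shifts +10, +1, +6 over and over.
For shift: s+10=c, h+1=i, i+6=o, f+10=p, t+1=u.

ciopu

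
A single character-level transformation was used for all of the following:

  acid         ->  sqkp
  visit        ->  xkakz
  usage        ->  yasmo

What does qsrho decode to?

a(0)→s(18) and c(2)→q(16) fit y≡25x+18 (mod 26); the inverse of 25 mod 26 is 25. This is an affine cipher: with a=0,…,z=25, each position x becomes (25x+18) mod 26.
Decoding qsrho: q(16)→25·(16−18)≡2=c; s(18)→25·(18−18)≡0=a; r(17)→25·(17−18)≡1=b; h(7)→25·(7−18)≡11=l; o(14)→25·(14−18)≡4=e (all mod 26).

cable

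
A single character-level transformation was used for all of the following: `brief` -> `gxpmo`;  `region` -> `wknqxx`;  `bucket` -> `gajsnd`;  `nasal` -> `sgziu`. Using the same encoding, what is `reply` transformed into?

wkwth

Each letter shifts forward by (position + 5), i.e. 5, 6, 7, … — the shift grows by one for each successive letter.
On reply: r+5=w, e+6=k, p+7=w, l+8=t, y+9=h.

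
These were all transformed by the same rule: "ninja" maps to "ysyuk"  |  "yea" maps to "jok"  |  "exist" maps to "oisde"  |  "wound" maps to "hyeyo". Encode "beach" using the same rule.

The shift depends on letter class: consonant n→y is +11, but vowel i→s is +10. Two shifts are in play — +10 for a/e/i/o/u, +11 for every other letter.
On beach: b(cons)+11=m, e(vowel)+10=o, a(vowel)+10=k, c(cons)+11=n, h(cons)+11=s.

mokns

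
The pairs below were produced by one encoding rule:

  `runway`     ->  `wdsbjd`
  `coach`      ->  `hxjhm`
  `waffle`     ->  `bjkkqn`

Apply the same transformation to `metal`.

rnyjq

Two shifts are in play — +9 for a/e/i/o/u, +5 for every other letter.
On metal: m(cons)+5=r, e(vowel)+9=n, t(cons)+5=y, a(vowel)+9=j, l(cons)+5=q.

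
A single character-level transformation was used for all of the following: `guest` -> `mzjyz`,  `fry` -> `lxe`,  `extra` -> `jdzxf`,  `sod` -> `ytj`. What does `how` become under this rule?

Vowels shift forward by 5 and consonants shift forward by 6.
For how: h(cons)+6=n, o(vowel)+5=t, w(cons)+6=c.

ntc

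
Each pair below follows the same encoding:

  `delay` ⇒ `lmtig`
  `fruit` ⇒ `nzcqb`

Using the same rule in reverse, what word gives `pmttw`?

Compare letters: d→l is +8, e→m is +8, l→t is +8 — a constant shift. Each letter is shifted forward by 8 in the alphabet (a Caesar shift of +8).
Decoding pmttw: p−8=h, m−8=e, t−8=l, t−8=l, w−8=o.

hello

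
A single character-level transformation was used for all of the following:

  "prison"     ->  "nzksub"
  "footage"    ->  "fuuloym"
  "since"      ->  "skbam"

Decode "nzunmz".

This is an affine cipher: with a=0,…,z=25, each position x becomes (19x+14) mod 26.
Undoing it on nzunmz: n(13)→11·(13−14)≡15=p; z(25)→11·(25−14)≡17=r; u(20)→11·(20−14)≡14=o; n(13)→11·(13−14)≡15=p; m(12)→11·(12−14)≡4=e; z(25)→11·(25−14)≡17=r (all mod 26).

proper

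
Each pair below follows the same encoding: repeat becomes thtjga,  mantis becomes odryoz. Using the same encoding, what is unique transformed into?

wqmval

In repeat: r→t is +2, e→h is +3, p→t is +4, e→j is +5 — the shift increases by 1 each position. Letter i (0-indexed) is shifted by i+2, so successive shifts are 2, 3, 4, ….
Applying it to unique: u+2=w, n+3=q, i+4=m, q+5=v, u+6=a, e+7=l.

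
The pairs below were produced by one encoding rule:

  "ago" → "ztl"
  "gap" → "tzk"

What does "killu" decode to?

Letters are reflected about the middle of the alphabet (position → 25−position): Atbash.
Reversing it on killu: k↔p, i↔r, l↔o, l↔o, u↔f.

proof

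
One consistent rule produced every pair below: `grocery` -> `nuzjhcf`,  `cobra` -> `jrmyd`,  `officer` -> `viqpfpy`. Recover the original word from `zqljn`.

snack

It's a Vigenère-style cipher with numeric key [7,3,11]: position i shifts by key[i mod 3].
Reversing it on zqljn: z−7=s, q−3=n, l−11=a, j−7=c, n−3=k.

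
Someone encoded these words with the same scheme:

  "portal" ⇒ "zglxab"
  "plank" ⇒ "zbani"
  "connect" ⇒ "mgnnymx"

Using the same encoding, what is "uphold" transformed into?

p(15)→z(25) and o(14)→g(6) fit y≡19x+0 (mod 26); the inverse of 19 mod 26 is 11. Treating letters as 0–25, the rule is x ↦ 19x + 0 (mod 26).
For uphold: u(20)→19·20+0≡16=q; p(15)→19·15+0≡25=z; h(7)→19·7+0≡3=d; o(14)→19·14+0≡6=g; l(11)→19·11+0≡1=b; d(3)→19·3+0≡5=f (all mod 26).

qzdgbf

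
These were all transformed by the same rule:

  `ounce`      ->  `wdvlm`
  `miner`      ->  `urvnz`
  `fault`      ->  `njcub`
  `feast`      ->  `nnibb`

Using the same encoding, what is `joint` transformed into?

rxqwb

Shifts by position in ounce: pos 0: o→w (+8), pos 1: u→d (+9), pos 2: n→v (+8), pos 3: c→l (+9) — repeating every 2. The shifts repeat in a cycle of length 2: positions 0,1,… shift by +8, +9, then the pattern repeats.
For joint: j+8=r, o+9=x, i+8=q, n+9=w, t+8=b.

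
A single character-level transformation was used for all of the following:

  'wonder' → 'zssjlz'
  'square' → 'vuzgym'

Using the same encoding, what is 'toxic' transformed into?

In wonder: w→z is +3, o→s is +4, n→s is +5, d→j is +6 — the shift increases by 1 each position. Letter i (0-indexed) is shifted by i+3, so successive shifts are 3, 4, 5, ….
On toxic: t+3=w, o+4=s, x+5=c, i+6=o, c+7=j.

wscoj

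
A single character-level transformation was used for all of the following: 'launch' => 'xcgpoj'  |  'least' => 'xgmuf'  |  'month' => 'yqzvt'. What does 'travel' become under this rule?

It's a Vigenère-style cipher with numeric key [12,2]: position i shifts by key[i mod 2].
On travel: t+12=f, r+2=t, a+12=m, v+2=x, e+12=q, l+2=n.

ftmxqn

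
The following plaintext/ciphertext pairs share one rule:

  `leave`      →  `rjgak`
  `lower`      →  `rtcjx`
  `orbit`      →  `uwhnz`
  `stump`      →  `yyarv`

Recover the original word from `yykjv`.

A repeating key of period 2 is used — shifts +6, +5 over and over.
Reversing it on yykjv: y−6=s, y−5=t, k−6=e, j−5=e, v−6=p.

steep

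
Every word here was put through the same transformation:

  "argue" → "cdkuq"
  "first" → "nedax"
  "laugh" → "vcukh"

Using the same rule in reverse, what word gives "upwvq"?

This is an affine cipher: with a=0,…,z=25, each position x becomes (23x+2) mod 26.
Undoing it on upwvq: u(20)→17·(20−2)≡20=u; p(15)→17·(15−2)≡13=n; w(22)→17·(22−2)≡2=c; v(21)→17·(21−2)≡11=l; q(16)→17·(16−2)≡4=e (all mod 26).

uncle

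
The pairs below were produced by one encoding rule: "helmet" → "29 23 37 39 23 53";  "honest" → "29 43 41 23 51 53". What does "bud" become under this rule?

17 55 21

h(#8)→29 and e(#5)→23: differences scale by 2, so n = 2·pos + 13. With a=1..z=26, the number is 2·pos + 13.
On bud: b=2→17, u=21→55, d=4→21.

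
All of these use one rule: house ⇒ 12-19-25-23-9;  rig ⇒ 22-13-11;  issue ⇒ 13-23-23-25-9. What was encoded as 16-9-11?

leg

Letters become their 1-based position plus 4 (so a→5, b→6, …).
Reversing it on 16-9-11: 16→(16−4)÷1=12=l, 9→(9−4)÷1=5=e, 11→(11−4)÷1=7=g.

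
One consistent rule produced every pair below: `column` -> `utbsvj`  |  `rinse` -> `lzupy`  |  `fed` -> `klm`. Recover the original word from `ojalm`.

The output letters match the input read backwards, each shifted +7: column reversed is nmuloc. Read the word backwards and shift each letter +7.
Decoding ojalm: shift back: o−7=h, j−7=c, a−7=t, l−7=e, m−7=f → hctef; then reverse → fetch.

fetch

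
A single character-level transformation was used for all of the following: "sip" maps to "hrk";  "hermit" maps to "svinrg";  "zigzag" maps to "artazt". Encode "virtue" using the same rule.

erigfv

Each pair mirrors across the alphabet (s↔h, i↔r, p↔k): positions sum to 25. Each letter is replaced by its mirror in the alphabet: a↔z, b↔y, c↔x, and so on (the Atbash cipher).
For virtue: v↔e, i↔r, r↔i, t↔g, u↔f, e↔v.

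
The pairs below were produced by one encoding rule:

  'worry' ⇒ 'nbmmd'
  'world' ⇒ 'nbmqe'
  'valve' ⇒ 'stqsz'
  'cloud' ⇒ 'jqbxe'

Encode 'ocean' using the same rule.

w(22)→n(13) and o(14)→b(1) fit y≡21x+19 (mod 26); the inverse of 21 mod 26 is 5. This is an affine cipher: with a=0,…,z=25, each position x becomes (21x+19) mod 26.
Applying it to ocean: o(14)→21·14+19≡1=b; c(2)→21·2+19≡9=j; e(4)→21·4+19≡25=z; a(0)→21·0+19≡19=t; n(13)→21·13+19≡6=g (all mod 26).

bjztg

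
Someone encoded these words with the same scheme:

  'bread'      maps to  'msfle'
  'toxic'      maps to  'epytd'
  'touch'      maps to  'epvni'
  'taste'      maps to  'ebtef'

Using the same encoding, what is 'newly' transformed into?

A repeating key of period 3 is used — shifts +11, +1, +1 over and over.
Applying it to newly: n+11=y, e+1=f, w+1=x, l+11=w, y+1=z.

yfxwz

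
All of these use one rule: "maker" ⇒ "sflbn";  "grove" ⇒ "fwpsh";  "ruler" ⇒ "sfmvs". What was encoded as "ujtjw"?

The output letters match the input read backwards, each shifted +1: maker reversed is rekam. Two steps: reverse the string, then apply a Caesar shift of +1.
Undoing it on ujtjw: shift back: u−1=t, j−1=i, t−1=s, j−1=i, w−1=v → tisiv; then reverse → visit.

visit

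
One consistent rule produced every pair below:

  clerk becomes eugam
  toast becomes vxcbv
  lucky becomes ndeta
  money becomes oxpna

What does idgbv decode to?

guest

Shifts by position in clerk: pos 0: c→e (+2), pos 1: l→u (+9), pos 2: e→g (+2), pos 3: r→a (+9) — repeating every 2. It's a Vigenère-style cipher with numeric key [2,9]: position i shifts by key[i mod 2].
Reversing it on idgbv: i−2=g, d−9=u, g−2=e, b−9=s, v−2=t.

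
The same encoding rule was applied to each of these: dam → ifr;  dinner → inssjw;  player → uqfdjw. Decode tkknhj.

office

Compare letters: d→i is +5, a→f is +5, m→r is +5 — a constant shift. Every letter moves 5 places later in the alphabet, wrapping around z→a.
Undoing it on tkknhj: t−5=o, k−5=f, k−5=f, n−5=i, h−5=c, j−5=e.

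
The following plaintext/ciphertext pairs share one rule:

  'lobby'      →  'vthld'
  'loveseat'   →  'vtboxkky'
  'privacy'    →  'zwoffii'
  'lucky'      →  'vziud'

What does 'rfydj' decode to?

It's a Vigenère-style cipher with numeric key [10,5,6]: position i shifts by key[i mod 3].
Reversing it on rfydj: r−10=h, f−5=a, y−6=s, d−10=t, j−5=e.

haste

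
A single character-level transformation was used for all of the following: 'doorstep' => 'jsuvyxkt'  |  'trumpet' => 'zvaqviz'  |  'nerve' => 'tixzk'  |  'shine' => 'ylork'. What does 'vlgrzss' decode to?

phantom

Shifts by position in doorstep: pos 0: d→j (+6), pos 1: o→s (+4), pos 2: o→u (+6), pos 3: r→v (+4) — repeating every 2. The shifts repeat in a cycle of length 2: positions 0,1,… shift by +6, +4, then the pattern repeats.
Reversing it on vlgrzss: v−6=p, l−4=h, g−6=a, r−4=n, z−6=t, s−4=o, s−6=m.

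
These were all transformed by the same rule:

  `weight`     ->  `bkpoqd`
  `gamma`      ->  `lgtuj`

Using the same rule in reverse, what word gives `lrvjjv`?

In weight: w→b is +5, e→k is +6, i→p is +7, g→o is +8 — the shift increases by 1 each position. Each letter shifts forward by (position + 5), i.e. 5, 6, 7, … — the shift grows by one for each successive letter.
Decoding lrvjjv: l−5=g, r−6=l, v−7=o, j−8=b, j−9=a, v−10=l.

global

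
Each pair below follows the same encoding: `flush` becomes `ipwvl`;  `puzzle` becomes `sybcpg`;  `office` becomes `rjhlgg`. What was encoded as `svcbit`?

It's a Vigenère-style cipher with numeric key [3,4,2]: position i shifts by key[i mod 3].
Undoing it on svcbit: s−3=p, v−4=r, c−2=a, b−3=y, i−4=e, t−2=r.

prayer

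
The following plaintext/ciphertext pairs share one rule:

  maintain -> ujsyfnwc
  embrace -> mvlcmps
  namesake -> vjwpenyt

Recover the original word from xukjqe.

player

In maintain: m→u is +8, a→j is +9, i→s is +10, n→y is +11 — the shift increases by 1 each position. The shift increases by 1 at each position, starting from +8: 8, 9, 10, ….
Reversing it on xukjqe: x−8=p, u−9=l, k−10=a, j−11=y, q−12=e, e−13=r.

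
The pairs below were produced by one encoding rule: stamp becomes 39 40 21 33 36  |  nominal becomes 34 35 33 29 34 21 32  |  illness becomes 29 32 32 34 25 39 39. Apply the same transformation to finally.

s is letter #19 and maps to 39: an offset of 20. Letters become their 1-based position plus 20 (so a→21, b→22, …).
Applying it to finally: f=6→26, i=9→29, n=14→34, a=1→21, l=12→32, l=12→32, y=25→45.

26 29 34 21 32 32 45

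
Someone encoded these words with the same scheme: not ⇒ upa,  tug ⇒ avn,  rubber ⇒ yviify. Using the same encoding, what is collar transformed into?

jpssby

The shift depends on letter class: consonant n→u is +7, but vowel o→p is +1. Vowels shift forward by 1 and consonants shift forward by 7.
For collar: c(cons)+7=j, o(vowel)+1=p, l(cons)+7=s, l(cons)+7=s, a(vowel)+1=b, r(cons)+7=y.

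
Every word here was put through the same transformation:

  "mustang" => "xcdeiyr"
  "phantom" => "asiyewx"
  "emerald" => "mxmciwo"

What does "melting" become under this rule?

xmweqyr

The shift depends on letter class: consonant m→x is +11, but vowel u→c is +8. Two shifts are in play — +8 for a/e/i/o/u, +11 for every other letter.
For melting: m(cons)+11=x, e(vowel)+8=m, l(cons)+11=w, t(cons)+11=e, i(vowel)+8=q, n(cons)+11=y, g(cons)+11=r.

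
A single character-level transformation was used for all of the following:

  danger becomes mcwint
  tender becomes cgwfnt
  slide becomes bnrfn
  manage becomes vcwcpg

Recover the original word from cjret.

thick

Shifts by position in danger: pos 0: d→m (+9), pos 1: a→c (+2), pos 2: n→w (+9), pos 3: g→i (+2) — repeating every 2. The shifts repeat in a cycle of length 2: positions 0,1,… shift by +9, +2, then the pattern repeats.
Decoding cjret: c−9=t, j−2=h, r−9=i, e−2=c, t−9=k.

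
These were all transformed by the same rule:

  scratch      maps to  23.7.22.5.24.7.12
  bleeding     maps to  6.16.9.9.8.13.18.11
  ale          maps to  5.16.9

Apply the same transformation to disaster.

8.13.23.5.23.24.9.22

s is letter #19 and maps to 23: an offset of 4. Each letter is replaced by its alphabet position (a=1..z=26) + 4.
For disaster: d=4→8, i=9→13, s=19→23, a=1→5, s=19→23, t=20→24, e=5→9, r=18→22.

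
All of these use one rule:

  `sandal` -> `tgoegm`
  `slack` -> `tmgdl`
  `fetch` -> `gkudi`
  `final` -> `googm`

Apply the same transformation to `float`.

The shift depends on letter class: consonant s→t is +1, but vowel a→g is +6. Two shifts are in play — +6 for a/e/i/o/u, +1 for every other letter.
For float: f(cons)+1=g, l(cons)+1=m, o(vowel)+6=u, a(vowel)+6=g, t(cons)+1=u.

gmugu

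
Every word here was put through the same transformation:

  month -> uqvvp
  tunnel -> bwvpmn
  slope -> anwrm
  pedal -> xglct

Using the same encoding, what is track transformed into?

Shifts by position in month: pos 0: m→u (+8), pos 1: o→q (+2), pos 2: n→v (+8), pos 3: t→v (+2) — repeating every 2. The shifts repeat in a cycle of length 2: positions 0,1,… shift by +8, +2, then the pattern repeats.
Applying it to track: t+8=b, r+2=t, a+8=i, c+2=e, k+8=s.

bties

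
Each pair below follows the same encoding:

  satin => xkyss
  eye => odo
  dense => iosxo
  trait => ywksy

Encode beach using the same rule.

Two shifts are in play — +10 for a/e/i/o/u, +5 for every other letter.
On beach: b(cons)+5=g, e(vowel)+10=o, a(vowel)+10=k, c(cons)+5=h, h(cons)+5=m.

gokhm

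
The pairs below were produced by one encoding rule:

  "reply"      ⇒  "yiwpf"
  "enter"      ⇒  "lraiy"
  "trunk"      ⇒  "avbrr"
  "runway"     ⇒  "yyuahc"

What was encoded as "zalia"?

Shifts by position in reply: pos 0: r→y (+7), pos 1: e→i (+4), pos 2: p→w (+7), pos 3: l→p (+4) — repeating every 2. The shifts repeat in a cycle of length 2: positions 0,1,… shift by +7, +4, then the pattern repeats.
Reversing it on zalia: z−7=s, a−4=w, l−7=e, i−4=e, a−7=t.

sweet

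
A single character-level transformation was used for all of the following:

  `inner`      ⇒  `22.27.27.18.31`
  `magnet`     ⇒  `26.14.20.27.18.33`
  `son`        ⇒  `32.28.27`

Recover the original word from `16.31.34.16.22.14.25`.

crucial

i is letter #9 and maps to 22: an offset of 13. Letters become their 1-based position plus 13 (so a→14, b→15, …).
Decoding 16.31.34.16.22.14.25: 16→(16−13)÷1=3=c, 31→(31−13)÷1=18=r, 34→(34−13)÷1=21=u, 16→(16−13)÷1=3=c, 22→(22−13)÷1=9=i, 14→(14−13)÷1=1=a, 25→(25−13)÷1=12=l.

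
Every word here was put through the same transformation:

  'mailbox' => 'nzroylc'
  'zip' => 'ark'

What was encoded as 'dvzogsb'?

This is the alphabet-reversal cipher (Atbash): a becomes z, b becomes y, etc.
Reversing it on dvzogsb: d↔w, v↔e, z↔a, o↔l, g↔t, s↔h, b↔y.

wealthy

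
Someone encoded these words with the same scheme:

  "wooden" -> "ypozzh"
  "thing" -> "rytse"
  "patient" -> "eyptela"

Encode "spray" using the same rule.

jlcad

The output letters match the input read backwards, each shifted +11: wooden reversed is nedoow. Two steps: reverse the string, then apply a Caesar shift of +11.
Applying it to spray: reverse → yarps; then shift: y+11=j, a+11=l, r+11=c, p+11=a, s+11=d.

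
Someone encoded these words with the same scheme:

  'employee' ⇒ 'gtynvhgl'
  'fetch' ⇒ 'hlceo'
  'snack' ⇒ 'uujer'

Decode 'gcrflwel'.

evidence

Shifts by position in employee: pos 0: e→g (+2), pos 1: m→t (+7), pos 2: p→y (+9), pos 3: l→n (+2), pos 4: o→v (+7), pos 5: y→h (+9) — repeating every 3. It's a Vigenère-style cipher with numeric key [2,7,9]: position i shifts by key[i mod 3].
Reversing it on gcrflwel: g−2=e, c−7=v, r−9=i, f−2=d, l−7=e, w−9=n, e−2=c, l−7=e.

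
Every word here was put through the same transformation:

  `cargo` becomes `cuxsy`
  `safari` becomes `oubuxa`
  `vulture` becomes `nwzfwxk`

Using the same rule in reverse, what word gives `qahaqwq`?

Each letter's alphabet position (a=0..z=25) is mapped through 17·x+20 mod 26 — an affine cipher.
Reversing it on qahaqwq: q(16)→23·(16−20)≡12=m; a(0)→23·(0−20)≡8=i; h(7)→23·(7−20)≡13=n; a(0)→23·(0−20)≡8=i; q(16)→23·(16−20)≡12=m; w(22)→23·(22−20)≡20=u; q(16)→23·(16−20)≡12=m (all mod 26).

minimum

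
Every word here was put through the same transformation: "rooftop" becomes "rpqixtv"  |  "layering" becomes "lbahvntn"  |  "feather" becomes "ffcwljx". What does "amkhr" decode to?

alien

In rooftop: r→r is +0, o→p is +1, o→q is +2, f→i is +3 — the shift increases by 1 each position. Each letter shifts forward by its position index (0, 1, 2, …) — the shift grows by one for each successive letter.
Undoing it on amkhr: a−0=a, m−1=l, k−2=i, h−3=e, r−4=n.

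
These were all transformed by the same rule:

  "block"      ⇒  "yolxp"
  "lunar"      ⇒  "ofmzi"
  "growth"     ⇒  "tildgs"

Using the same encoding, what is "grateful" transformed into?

b(1)→y(24) and l(11)→o(14) fit y≡25x+25 (mod 26); the inverse of 25 mod 26 is 25. Treating letters as 0–25, the rule is x ↦ 25x + 25 (mod 26).
Applying it to grateful: g(6)→25·6+25≡19=t; r(17)→25·17+25≡8=i; a(0)→25·0+25≡25=z; t(19)→25·19+25≡6=g; e(4)→25·4+25≡21=v; f(5)→25·5+25≡20=u; u(20)→25·20+25≡5=f; l(11)→25·11+25≡14=o (all mod 26).

tizgvufo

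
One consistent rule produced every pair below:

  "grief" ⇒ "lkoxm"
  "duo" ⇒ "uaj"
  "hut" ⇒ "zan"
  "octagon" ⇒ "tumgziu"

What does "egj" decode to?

The word is reversed, then every letter is shifted forward by 6.
Undoing it on egj: shift back: e−6=y, g−6=a, j−6=d → yad; then reverse → day.

day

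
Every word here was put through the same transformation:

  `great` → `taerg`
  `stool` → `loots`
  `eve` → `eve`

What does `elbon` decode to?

noble

The output letters match the input read backwards: great reversed is taerg. The word is simply reversed.
Decoding elbon: then reverse → noble.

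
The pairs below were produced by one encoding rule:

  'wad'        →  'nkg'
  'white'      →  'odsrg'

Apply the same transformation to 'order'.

The output letters match the input read backwards, each shifted +10: wad reversed is daw. Two steps: reverse the string, then apply a Caesar shift of +10.
Applying it to order: reverse → redro; then shift: r+10=b, e+10=o, d+10=n, r+10=b, o+10=y.

bonby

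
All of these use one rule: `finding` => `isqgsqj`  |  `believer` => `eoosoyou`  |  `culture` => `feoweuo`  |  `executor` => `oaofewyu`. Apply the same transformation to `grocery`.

The shift depends on letter class: consonant f→i is +3, but vowel i→s is +10. Vowels shift forward by 10 and consonants shift forward by 3.
Applying it to grocery: g(cons)+3=j, r(cons)+3=u, o(vowel)+10=y, c(cons)+3=f, e(vowel)+10=o, r(cons)+3=u, y(cons)+3=b.

juyfoub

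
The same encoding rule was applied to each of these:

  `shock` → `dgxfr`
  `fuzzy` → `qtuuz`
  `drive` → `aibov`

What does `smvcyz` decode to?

s(18)→d(3) and h(7)→g(6) fit y≡21x+15 (mod 26); the inverse of 21 mod 26 is 5. Treating letters as 0–25, the rule is x ↦ 21x + 15 (mod 26).
Decoding smvcyz: s(18)→5·(18−15)≡15=p; m(12)→5·(12−15)≡11=l; v(21)→5·(21−15)≡4=e; c(2)→5·(2−15)≡13=n; y(24)→5·(24−15)≡19=t; z(25)→5·(25−15)≡24=y (all mod 26).

plenty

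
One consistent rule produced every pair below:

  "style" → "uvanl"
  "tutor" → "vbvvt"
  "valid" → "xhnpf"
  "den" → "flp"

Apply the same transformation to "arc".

hte

The rule splits by letter class: vowels +7, consonants +2.
For arc: a(vowel)+7=h, r(cons)+2=t, c(cons)+2=e.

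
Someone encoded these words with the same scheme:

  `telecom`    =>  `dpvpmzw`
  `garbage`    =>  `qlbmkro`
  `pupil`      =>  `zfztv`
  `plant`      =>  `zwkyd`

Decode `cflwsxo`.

sublime

Shifts by position in telecom: pos 0: t→d (+10), pos 1: e→p (+11), pos 2: l→v (+10), pos 3: e→p (+11) — repeating every 2. It's a Vigenère-style cipher with numeric key [10,11]: position i shifts by key[i mod 2].
Decoding cflwsxo: c−10=s, f−11=u, l−10=b, w−11=l, s−10=i, x−11=m, o−10=e.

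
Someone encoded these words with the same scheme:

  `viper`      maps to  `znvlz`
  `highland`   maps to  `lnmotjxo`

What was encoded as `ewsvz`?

armor

In viper: v→z is +4, i→n is +5, p→v is +6, e→l is +7 — the shift increases by 1 each position. Letter i (0-indexed) is shifted by i+4, so successive shifts are 4, 5, 6, ….
Decoding ewsvz: e−4=a, w−5=r, s−6=m, v−7=o, z−8=r.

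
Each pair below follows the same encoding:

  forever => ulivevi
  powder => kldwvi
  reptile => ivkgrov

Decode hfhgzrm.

sustain

Each pair mirrors across the alphabet (f↔u, o↔l, r↔i): positions sum to 25. Letters are reflected about the middle of the alphabet (position → 25−position): Atbash.
Reversing it on hfhgzrm: h↔s, f↔u, h↔s, g↔t, z↔a, r↔i, m↔n.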